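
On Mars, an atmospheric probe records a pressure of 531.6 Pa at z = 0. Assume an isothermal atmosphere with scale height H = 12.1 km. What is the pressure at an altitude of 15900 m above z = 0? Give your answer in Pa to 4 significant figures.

Barometric formula: P = P₀ exp(−z/H).
z/H = 15900/12100 = 1.3140; exp(−1.3140) = 0.26874.
P = 531.6 × 0.26874 = 142.86 Pa.

P ≈ 142.9 Pa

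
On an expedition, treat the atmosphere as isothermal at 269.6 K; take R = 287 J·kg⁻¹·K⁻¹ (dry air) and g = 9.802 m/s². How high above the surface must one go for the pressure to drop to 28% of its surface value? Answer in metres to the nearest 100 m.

Scale height: H = RT/g = 287 × 269.6 / 9.802 = 7893.8 m.
Set P/P₀ = exp(−z/H) = 0.28, so z = −H ln(0.28).
−ln(0.28) = 1.2730; z = 7893.8 × 1.2730 = 10049 m.

z ≈ 10000 m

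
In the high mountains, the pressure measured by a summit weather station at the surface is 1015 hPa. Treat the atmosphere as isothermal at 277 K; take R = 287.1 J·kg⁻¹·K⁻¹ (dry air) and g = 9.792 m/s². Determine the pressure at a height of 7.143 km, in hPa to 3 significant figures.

P ≈ 421 hPa

Scale height: H = RT/g = 287.1 × 277 / 9.792 = 8121.6 m.
Barometric formula: P = P₀ exp(−z/H).
z/H = 7143.0/8121.6 = 0.87951; exp(−0.87951) = 0.41499.
P = 1015 × 0.41499 = 421.21 hPa.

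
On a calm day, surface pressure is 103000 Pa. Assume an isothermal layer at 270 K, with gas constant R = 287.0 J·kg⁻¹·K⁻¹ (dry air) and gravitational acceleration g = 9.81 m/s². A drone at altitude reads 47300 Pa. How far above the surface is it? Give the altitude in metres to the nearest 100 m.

Scale height: H = RT/g = 287.0 × 270 / 9.81 = 7899.1 m.
Invert the barometric formula: z = H ln(P₀/P).
P₀/P = 103000/47300 = 2.1776; ln(2.1776) = 0.77822.
z = 7899.1 × 0.77822 = 6147.2 m.

z ≈ 6100 m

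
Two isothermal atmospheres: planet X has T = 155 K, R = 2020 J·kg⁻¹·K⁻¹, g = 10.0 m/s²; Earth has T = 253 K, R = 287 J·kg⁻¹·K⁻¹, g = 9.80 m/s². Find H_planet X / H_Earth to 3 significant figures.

H_planet X/H_Earth ≈ 4.23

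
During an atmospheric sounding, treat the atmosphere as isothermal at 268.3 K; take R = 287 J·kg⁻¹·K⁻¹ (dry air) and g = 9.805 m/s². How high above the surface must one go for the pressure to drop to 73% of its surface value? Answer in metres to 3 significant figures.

Scale height: H = RT/g = 287 × 268.3 / 9.805 = 7853.4 m.
Set P/P₀ = exp(−z/H) = 0.73, so z = −H ln(0.73).
−ln(0.73) = 0.31471; z = 7853.4 × 0.31471 = 2471.5 m.

z ≈ 2470 m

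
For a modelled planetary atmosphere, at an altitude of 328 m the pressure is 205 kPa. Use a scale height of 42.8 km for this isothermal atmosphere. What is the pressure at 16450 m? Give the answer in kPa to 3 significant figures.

P ≈ 141 kPa

Between two levels, P₂ = P₁ exp(−Δz/H) with Δz = z₂ − z₁.
Δz = 16450 − 328.00 = 16122 m; Δz/H = 16122/42800 = 0.37668.
P₂ = 205 × exp(−0.37668) = 205 × 0.68614 = 140.66 kPa.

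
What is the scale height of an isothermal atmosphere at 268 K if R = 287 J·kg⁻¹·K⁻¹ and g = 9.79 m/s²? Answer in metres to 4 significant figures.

The scale height of an isothermal atmosphere is H = RT/g.
H = 287 × 268 / 9.79 = 76916/9.79 = 7856.6 m.

H ≈ 7857 m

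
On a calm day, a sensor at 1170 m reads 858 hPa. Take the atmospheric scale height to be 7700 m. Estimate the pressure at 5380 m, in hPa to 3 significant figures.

Between two levels, P₂ = P₁ exp(−Δz/H) with Δz = z₂ − z₁.
Δz = 5380.0 − 1170.0 = 4210.0 m; Δz/H = 4210.0/7700.0 = 0.54675.
P₂ = 858 × exp(−0.54675) = 858 × 0.57883 = 496.64 hPa.

P ≈ 497 hPa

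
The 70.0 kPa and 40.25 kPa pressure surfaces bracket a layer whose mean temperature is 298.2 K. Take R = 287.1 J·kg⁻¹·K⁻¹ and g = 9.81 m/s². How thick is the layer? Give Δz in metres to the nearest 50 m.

Hypsometric equation: Δz = (R T̄/g) ln(P₁/P₂).
R T̄/g = 287.1 × 298.2 / 9.81 = 8727.1 m.
ln(70.0/40.25) = ln(1.7391) = 0.55337.
Δz = 8727.1 × 0.55337 = 4829.3 m.

Δz ≈ 4850 m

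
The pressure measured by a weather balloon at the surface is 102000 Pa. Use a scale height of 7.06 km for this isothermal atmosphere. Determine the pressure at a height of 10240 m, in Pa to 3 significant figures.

P ≈ 23900 Pa

Barometric formula: P = P₀ exp(−z/H).
z/H = 10240/7060.0 = 1.4504; exp(−1.4504) = 0.23448.
P = 102000 × 0.23448 = 23917 Pa.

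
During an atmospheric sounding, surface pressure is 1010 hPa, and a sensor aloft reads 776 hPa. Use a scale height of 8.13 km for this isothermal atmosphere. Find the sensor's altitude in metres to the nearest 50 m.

Invert the barometric formula: z = H ln(P₀/P).
P₀/P = 1010/776 = 1.3015; ln(1.3015) = 0.26352.
z = 8130.0 × 0.26352 = 2142.4 m.

z ≈ 2150 m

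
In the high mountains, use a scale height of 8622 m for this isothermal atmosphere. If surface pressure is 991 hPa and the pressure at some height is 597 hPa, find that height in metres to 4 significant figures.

z ≈ 4370 m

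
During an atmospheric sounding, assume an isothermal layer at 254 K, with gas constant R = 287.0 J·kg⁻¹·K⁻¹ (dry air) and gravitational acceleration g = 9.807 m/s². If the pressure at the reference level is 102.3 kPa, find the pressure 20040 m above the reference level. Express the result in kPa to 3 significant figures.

Scale height: H = RT/g = 287.0 × 254 / 9.807 = 7433.3 m.
Barometric formula: P = P₀ exp(−z/H).
z/H = 20040/7433.3 = 2.6960; exp(−2.6960) = 0.067475.
P = 102.3 × 0.067475 = 6.9027 kPa.

P ≈ 6.90 kPa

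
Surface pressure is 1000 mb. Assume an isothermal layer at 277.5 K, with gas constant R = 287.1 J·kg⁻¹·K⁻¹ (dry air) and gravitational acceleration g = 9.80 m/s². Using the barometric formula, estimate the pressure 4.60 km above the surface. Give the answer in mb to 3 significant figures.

Scale height: H = RT/g = 287.1 × 277.5 / 9.80 = 8129.6 m.
Barometric formula: P = P₀ exp(−z/H).
z/H = 4600.0/8129.6 = 0.56583; exp(−0.56583) = 0.56789.
P = 1000 × 0.56789 = 567.89 mb.

P ≈ 568 mb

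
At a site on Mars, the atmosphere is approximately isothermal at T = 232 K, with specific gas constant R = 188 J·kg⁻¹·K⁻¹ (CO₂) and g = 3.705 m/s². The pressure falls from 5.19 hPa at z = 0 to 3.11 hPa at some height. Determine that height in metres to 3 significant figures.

z ≈ 6030 m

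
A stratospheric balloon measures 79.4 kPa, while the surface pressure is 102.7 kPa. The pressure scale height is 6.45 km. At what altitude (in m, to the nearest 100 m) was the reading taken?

Invert the barometric formula: z = H ln(P₀/P).
P₀/P = 102.7/79.4 = 1.2935; ln(1.2935) = 0.25735.
z = 6450.0 × 0.25735 = 1659.9 m.

z ≈ 1700 m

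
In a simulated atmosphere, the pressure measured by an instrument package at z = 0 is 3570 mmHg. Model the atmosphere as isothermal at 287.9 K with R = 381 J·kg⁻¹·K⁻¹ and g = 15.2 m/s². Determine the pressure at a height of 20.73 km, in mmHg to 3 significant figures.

P ≈ 202 mmHg

Scale height: H = RT/g = 381 × 287.9 / 15.2 = 7216.4 m.
Barometric formula: P = P₀ exp(−z/H).
z/H = 20730/7216.4 = 2.8726; exp(−2.8726) = 0.056552.
P = 3570 × 0.056552 = 201.89 mmHg.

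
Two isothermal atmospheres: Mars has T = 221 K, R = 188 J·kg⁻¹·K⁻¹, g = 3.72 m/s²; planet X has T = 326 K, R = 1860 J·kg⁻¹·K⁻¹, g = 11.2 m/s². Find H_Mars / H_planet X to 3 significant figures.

H = RT/g for each body.
H_Mars = 188 × 221 / 3.72 = 11169 m.
H_planet X = 1860 × 326 / 11.2 = 54139 m.
H_Mars/H_planet X = 11169/54139 = 0.20630.

H_Mars/H_planet X ≈ 0.206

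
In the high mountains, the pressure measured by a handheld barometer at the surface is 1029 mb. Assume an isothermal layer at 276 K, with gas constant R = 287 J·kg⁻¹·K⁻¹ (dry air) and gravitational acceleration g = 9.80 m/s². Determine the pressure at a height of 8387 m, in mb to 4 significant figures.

P ≈ 364.6 mb

Scale height: H = RT/g = 287 × 276 / 9.80 = 8082.9 m.
Barometric formula: P = P₀ exp(−z/H).
z/H = 8387.0/8082.9 = 1.0376; exp(−1.0376) = 0.35430.
P = 1029 × 0.35430 = 364.57 mb.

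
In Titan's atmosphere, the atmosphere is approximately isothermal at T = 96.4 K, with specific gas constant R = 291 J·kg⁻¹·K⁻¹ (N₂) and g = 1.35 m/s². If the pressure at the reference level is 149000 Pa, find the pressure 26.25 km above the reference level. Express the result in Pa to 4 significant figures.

Scale height: H = RT/g = 291 × 96.4 / 1.35 = 20780 m.
Barometric formula: P = P₀ exp(−z/H).
z/H = 26250/20780 = 1.2632; exp(−1.2632) = 0.28275.
P = 149000 × 0.28275 = 42130 Pa.

P ≈ 42130 Pa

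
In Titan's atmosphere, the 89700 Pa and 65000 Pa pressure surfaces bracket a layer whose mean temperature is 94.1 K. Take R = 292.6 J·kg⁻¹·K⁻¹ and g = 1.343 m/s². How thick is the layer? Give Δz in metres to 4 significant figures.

Hypsometric equation: Δz = (R T̄/g) ln(P₁/P₂).
R T̄/g = 292.6 × 94.1 / 1.343 = 20502 m.
ln(89700/65000) = ln(1.3800) = 0.32208.
Δz = 20502 × 0.32208 = 6603.3 m.

Δz ≈ 6603 m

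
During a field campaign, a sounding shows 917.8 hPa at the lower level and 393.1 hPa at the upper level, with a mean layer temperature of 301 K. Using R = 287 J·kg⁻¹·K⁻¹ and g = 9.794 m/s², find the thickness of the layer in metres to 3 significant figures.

Δz ≈ 7480 m

Hypsometric equation: Δz = (R T̄/g) ln(P₁/P₂).
R T̄/g = 287 × 301 / 9.794 = 8820.4 m.
ln(917.8/393.1) = ln(2.3348) = 0.84793.
Δz = 8820.4 × 0.84793 = 7479.1 m.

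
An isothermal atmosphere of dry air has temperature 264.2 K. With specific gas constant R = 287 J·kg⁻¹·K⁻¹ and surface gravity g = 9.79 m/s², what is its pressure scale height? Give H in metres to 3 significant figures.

The scale height of an isothermal atmosphere is H = RT/g.
H = 287 × 264.2 / 9.79 = 75825/9.79 = 7745.1 m.

H ≈ 7750 m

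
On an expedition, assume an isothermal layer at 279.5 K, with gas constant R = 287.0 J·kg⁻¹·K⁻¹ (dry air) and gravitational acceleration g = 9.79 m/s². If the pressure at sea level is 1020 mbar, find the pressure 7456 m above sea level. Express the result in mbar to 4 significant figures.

P ≈ 410.6 mbar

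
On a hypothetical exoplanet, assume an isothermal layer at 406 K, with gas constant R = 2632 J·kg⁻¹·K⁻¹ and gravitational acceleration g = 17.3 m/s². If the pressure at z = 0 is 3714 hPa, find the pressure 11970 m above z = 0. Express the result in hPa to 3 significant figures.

P ≈ 3060 hPa

Scale height: H = RT/g = 2632 × 406 / 17.3 = 61768 m.
Barometric formula: P = P₀ exp(−z/H).
z/H = 11970/61768 = 0.19379; exp(−0.19379) = 0.82383.
P = 3714 × 0.82383 = 3059.7 hPa.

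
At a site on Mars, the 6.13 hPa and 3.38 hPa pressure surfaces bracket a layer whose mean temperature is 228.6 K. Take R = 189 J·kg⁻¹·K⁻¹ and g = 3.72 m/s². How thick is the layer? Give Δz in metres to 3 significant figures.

Hypsometric equation: Δz = (R T̄/g) ln(P₁/P₂).
R T̄/g = 189 × 228.6 / 3.72 = 11614 m.
ln(6.13/3.38) = ln(1.8136) = 0.59531.
Δz = 11614 × 0.59531 = 6913.9 m.

Δz ≈ 6910 m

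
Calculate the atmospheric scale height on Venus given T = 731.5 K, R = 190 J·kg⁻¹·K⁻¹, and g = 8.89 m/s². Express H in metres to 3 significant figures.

H ≈ 15600 m

The scale height of an isothermal atmosphere is H = RT/g.
H = 190 × 731.5 / 8.89 = 138980/8.89 = 15633 m.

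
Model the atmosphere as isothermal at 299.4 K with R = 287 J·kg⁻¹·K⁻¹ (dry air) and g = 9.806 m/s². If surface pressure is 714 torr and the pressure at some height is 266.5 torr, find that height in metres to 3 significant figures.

z ≈ 8640 m

Scale height: H = RT/g = 287 × 299.4 / 9.806 = 8762.8 m.
Invert the barometric formula: z = H ln(P₀/P).
P₀/P = 714/266.5 = 2.6792; ln(2.6792) = 0.98552.
z = 8762.8 × 0.98552 = 8635.9 m.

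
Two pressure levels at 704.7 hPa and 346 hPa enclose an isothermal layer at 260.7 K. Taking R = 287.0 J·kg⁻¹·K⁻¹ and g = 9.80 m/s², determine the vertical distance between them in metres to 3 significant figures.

Hypsometric equation: Δz = (R T̄/g) ln(P₁/P₂).
R T̄/g = 287.0 × 260.7 / 9.80 = 7634.8 m.
ln(704.7/346) = ln(2.0367) = 0.71133.
Δz = 7634.8 × 0.71133 = 5430.9 m.

Δz ≈ 5430 m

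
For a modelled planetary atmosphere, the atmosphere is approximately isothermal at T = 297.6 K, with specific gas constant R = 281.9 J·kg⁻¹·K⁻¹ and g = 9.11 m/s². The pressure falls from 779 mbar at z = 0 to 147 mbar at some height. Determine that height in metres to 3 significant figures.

z ≈ 15400 m

Scale height: H = RT/g = 281.9 × 297.6 / 9.11 = 9208.9 m.
Invert the barometric formula: z = H ln(P₀/P).
P₀/P = 779/147 = 5.2993; ln(5.2993) = 1.6676.
z = 9208.9 × 1.6676 = 15357 m.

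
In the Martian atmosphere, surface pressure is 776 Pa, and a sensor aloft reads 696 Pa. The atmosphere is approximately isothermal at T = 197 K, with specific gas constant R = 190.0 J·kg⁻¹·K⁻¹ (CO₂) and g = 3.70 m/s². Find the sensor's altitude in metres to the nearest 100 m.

z ≈ 1100 m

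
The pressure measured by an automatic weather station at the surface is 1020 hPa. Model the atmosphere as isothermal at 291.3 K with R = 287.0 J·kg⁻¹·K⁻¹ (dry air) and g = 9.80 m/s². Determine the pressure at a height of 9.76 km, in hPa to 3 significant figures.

P ≈ 325 hPa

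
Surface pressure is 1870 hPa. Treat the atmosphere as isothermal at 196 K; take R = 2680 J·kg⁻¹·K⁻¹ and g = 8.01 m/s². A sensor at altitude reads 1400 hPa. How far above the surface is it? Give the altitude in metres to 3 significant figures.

z ≈ 19000 m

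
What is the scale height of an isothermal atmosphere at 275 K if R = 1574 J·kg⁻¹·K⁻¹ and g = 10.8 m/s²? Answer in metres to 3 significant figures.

H ≈ 40100 m

The scale height of an isothermal atmosphere is H = RT/g.
H = 1574 × 275 / 10.8 = 432850/10.8 = 40079 m.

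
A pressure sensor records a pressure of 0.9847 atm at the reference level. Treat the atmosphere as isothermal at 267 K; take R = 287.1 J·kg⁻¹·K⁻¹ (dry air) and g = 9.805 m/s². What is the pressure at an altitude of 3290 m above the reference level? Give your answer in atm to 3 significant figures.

Scale height: H = RT/g = 287.1 × 267 / 9.805 = 7818.0 m.
Barometric formula: P = P₀ exp(−z/H).
z/H = 3290.0/7818.0 = 0.42082; exp(−0.42082) = 0.65651.
P = 0.9847 × 0.65651 = 0.64647 atm.

P ≈ 0.646 atm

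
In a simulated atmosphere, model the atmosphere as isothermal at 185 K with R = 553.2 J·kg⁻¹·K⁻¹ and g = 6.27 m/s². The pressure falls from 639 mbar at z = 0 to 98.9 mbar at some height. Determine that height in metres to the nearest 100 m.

z ≈ 30500 m

Scale height: H = RT/g = 553.2 × 185 / 6.27 = 16322 m.
Invert the barometric formula: z = H ln(P₀/P).
P₀/P = 639/98.9 = 6.4611; ln(6.4611) = 1.8658.
z = 16322 × 1.8658 = 30454 m.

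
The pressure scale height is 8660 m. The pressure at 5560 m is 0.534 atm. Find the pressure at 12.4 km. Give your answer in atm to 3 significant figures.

P ≈ 0.242 atm

Between two levels, P₂ = P₁ exp(−Δz/H) with Δz = z₂ − z₁.
Δz = 12400 − 5560.0 = 6840.0 m; Δz/H = 6840.0/8660.0 = 0.78984.
P₂ = 0.534 × exp(−0.78984) = 0.534 × 0.45392 = 0.24239 atm.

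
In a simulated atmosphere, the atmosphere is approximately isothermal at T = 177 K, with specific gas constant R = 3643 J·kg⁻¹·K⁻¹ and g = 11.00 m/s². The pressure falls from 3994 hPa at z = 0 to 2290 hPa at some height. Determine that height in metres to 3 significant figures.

z ≈ 32600 m

Scale height: H = RT/g = 3643 × 177 / 11.00 = 58619 m.
Invert the barometric formula: z = H ln(P₀/P).
P₀/P = 3994/2290 = 1.7441; ln(1.7441) = 0.55624.
z = 58619 × 0.55624 = 32606 m.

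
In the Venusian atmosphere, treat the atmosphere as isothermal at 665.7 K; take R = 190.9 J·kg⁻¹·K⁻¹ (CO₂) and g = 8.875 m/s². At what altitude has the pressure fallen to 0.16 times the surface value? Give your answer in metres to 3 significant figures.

z ≈ 26200 m

Scale height: H = RT/g = 190.9 × 665.7 / 8.875 = 14319 m.
Set P/P₀ = exp(−z/H) = 0.16, so z = −H ln(0.16).
−ln(0.16) = 1.8326; z = 14319 × 1.8326 = 26241 m.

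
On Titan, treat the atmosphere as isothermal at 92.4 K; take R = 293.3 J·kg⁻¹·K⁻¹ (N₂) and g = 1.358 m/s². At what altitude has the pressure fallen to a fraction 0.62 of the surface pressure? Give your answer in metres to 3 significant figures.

Scale height: H = RT/g = 293.3 × 92.4 / 1.358 = 19956 m.
Set P/P₀ = exp(−z/H) = 0.62, so z = −H ln(0.62).
−ln(0.62) = 0.47804; z = 19956 × 0.47804 = 9539.8 m.

z ≈ 9540 m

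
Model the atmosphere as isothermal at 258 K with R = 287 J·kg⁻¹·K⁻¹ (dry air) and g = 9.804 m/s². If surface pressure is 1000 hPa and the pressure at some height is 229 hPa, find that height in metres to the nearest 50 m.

Scale height: H = RT/g = 287 × 258 / 9.804 = 7552.6 m.
Invert the barometric formula: z = H ln(P₀/P).
P₀/P = 1000/229 = 4.3668; ln(4.3668) = 1.4740.
z = 7552.6 × 1.4740 = 11133 m.

z ≈ 11150 m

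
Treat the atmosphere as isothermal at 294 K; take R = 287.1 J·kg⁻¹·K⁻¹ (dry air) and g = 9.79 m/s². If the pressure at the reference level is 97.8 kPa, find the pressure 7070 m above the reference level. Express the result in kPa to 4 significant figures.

P ≈ 43.07 kPa

Scale height: H = RT/g = 287.1 × 294 / 9.79 = 8621.8 m.
Barometric formula: P = P₀ exp(−z/H).
z/H = 7070.0/8621.8 = 0.82001; exp(−0.82001) = 0.44043.
P = 97.8 × 0.44043 = 43.074 kPa.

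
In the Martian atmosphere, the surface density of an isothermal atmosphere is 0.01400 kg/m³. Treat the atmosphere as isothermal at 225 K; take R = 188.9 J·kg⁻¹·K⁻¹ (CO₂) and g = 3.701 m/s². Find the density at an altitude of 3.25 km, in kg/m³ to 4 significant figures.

ρ ≈ 0.01055 kg/m³

Scale height: H = RT/g = 188.9 × 225 / 3.701 = 11484 m.
In an isothermal atmosphere, density decays like pressure: ρ = ρ₀ exp(−z/H).
z/H = 3250.0/11484 = 0.28300; exp(−0.28300) = 0.75352.
ρ = 0.01400 × 0.75352 = 0.010549 kg/m³.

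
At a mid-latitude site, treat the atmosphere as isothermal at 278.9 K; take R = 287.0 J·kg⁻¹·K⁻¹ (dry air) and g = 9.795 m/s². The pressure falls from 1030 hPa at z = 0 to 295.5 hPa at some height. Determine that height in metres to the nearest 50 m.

z ≈ 10200 m

Scale height: H = RT/g = 287.0 × 278.9 / 9.795 = 8172.0 m.
Invert the barometric formula: z = H ln(P₀/P).
P₀/P = 1030/295.5 = 3.4856; ln(3.4856) = 1.2486.
z = 8172.0 × 1.2486 = 10204 m.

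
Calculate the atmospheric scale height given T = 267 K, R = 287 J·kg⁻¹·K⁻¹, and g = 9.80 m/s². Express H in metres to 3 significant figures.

The scale height of an isothermal atmosphere is H = RT/g.
H = 287 × 267 / 9.80 = 76629/9.80 = 7819.3 m.

H ≈ 7820 m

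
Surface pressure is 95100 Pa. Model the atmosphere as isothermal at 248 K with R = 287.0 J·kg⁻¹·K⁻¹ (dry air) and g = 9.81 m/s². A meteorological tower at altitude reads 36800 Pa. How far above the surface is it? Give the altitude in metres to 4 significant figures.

z ≈ 6889 m

Scale height: H = RT/g = 287.0 × 248 / 9.81 = 7255.5 m.
Invert the barometric formula: z = H ln(P₀/P).
P₀/P = 95100/36800 = 2.5842; ln(2.5842) = 0.94942.
z = 7255.5 × 0.94942 = 6888.5 m.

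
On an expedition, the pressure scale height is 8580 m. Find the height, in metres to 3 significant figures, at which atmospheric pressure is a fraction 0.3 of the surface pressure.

Set P/P₀ = exp(−z/H) = 0.3, so z = −H ln(0.3).
−ln(0.3) = 1.2040; z = 8580.0 × 1.2040 = 10330 m.

z ≈ 10300 m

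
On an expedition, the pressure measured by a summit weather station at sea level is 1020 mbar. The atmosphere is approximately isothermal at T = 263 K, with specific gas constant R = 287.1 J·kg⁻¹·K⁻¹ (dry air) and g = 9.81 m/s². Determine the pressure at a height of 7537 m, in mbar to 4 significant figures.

P ≈ 383.1 mbar

Scale height: H = RT/g = 287.1 × 263 / 9.81 = 7697.0 m.
Barometric formula: P = P₀ exp(−z/H).
z/H = 7537.0/7697.0 = 0.97921; exp(−0.97921) = 0.37561.
P = 1020 × 0.37561 = 383.12 mbar.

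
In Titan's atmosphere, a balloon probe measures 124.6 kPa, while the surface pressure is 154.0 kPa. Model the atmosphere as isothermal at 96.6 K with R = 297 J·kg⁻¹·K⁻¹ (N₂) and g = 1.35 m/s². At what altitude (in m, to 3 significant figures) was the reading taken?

Scale height: H = RT/g = 297 × 96.6 / 1.35 = 21252 m.
Invert the barometric formula: z = H ln(P₀/P).
P₀/P = 154.0/124.6 = 1.2360; ln(1.2360) = 0.21188.
z = 21252 × 0.21188 = 4502.9 m.

z ≈ 4500 m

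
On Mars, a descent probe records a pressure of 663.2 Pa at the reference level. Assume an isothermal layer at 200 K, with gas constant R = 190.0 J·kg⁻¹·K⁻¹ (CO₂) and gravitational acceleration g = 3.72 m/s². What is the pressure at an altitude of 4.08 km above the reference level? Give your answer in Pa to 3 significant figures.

P ≈ 445 Pa

Scale height: H = RT/g = 190.0 × 200 / 3.72 = 10215 m.
Barometric formula: P = P₀ exp(−z/H).
z/H = 4080.0/10215 = 0.39941; exp(−0.39941) = 0.67072.
P = 663.2 × 0.67072 = 444.82 Pa.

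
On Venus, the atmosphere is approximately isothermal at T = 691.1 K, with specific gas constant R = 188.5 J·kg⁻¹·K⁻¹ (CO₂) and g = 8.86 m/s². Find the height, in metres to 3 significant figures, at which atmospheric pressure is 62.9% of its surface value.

Scale height: H = RT/g = 188.5 × 691.1 / 8.86 = 14703 m.
Set P/P₀ = exp(−z/H) = 0.629, so z = −H ln(0.629).
−ln(0.629) = 0.46362; z = 14703 × 0.46362 = 6816.6 m.

z ≈ 6820 m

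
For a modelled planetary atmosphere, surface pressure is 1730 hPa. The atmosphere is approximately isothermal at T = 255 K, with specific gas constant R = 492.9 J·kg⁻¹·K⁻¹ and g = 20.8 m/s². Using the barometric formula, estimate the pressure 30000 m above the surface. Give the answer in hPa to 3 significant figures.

Scale height: H = RT/g = 492.9 × 255 / 20.8 = 6042.8 m.
Barometric formula: P = P₀ exp(−z/H).
z/H = 30000/6042.8 = 4.9646; exp(−4.9646) = 0.0069807.
P = 1730 × 0.0069807 = 12.077 hPa.

P ≈ 12.1 hPa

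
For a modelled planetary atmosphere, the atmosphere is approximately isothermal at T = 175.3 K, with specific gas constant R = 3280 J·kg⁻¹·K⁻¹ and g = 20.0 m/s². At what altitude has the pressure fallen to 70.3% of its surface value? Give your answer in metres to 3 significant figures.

Scale height: H = RT/g = 3280 × 175.3 / 20.0 = 28749 m.
Set P/P₀ = exp(−z/H) = 0.703, so z = −H ln(0.703).
−ln(0.703) = 0.35240; z = 28749 × 0.35240 = 10131 m.

z ≈ 10100 m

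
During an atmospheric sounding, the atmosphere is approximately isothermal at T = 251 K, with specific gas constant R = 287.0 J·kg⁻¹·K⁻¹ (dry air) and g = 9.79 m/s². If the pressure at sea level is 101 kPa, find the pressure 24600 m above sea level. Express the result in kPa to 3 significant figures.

P ≈ 3.57 kPa

Scale height: H = RT/g = 287.0 × 251 / 9.79 = 7358.2 m.
Barometric formula: P = P₀ exp(−z/H).
z/H = 24600/7358.2 = 3.3432; exp(−3.3432) = 0.035324.
P = 101 × 0.035324 = 3.5677 kPa.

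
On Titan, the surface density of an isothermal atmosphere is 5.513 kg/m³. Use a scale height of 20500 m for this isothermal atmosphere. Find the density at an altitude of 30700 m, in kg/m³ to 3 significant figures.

ρ ≈ 1.23 kg/m³

In an isothermal atmosphere, density decays like pressure: ρ = ρ₀ exp(−z/H).
z/H = 30700/20500 = 1.4976; exp(−1.4976) = 0.22367.
ρ = 5.513 × 0.22367 = 1.2331 kg/m³.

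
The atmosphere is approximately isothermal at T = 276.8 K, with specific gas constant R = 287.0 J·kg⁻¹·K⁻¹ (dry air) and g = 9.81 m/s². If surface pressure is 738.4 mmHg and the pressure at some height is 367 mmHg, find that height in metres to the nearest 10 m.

z ≈ 5660 m

Scale height: H = RT/g = 287.0 × 276.8 / 9.81 = 8098.0 m.
Invert the barometric formula: z = H ln(P₀/P).
P₀/P = 738.4/367 = 2.0120; ln(2.0120) = 0.69913.
z = 8098.0 × 0.69913 = 5661.6 m.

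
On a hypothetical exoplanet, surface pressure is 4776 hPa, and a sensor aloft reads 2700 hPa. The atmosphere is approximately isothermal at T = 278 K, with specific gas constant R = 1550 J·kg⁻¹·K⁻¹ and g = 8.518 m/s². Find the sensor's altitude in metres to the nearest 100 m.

z ≈ 28900 m

Scale height: H = RT/g = 1550 × 278 / 8.518 = 50587 m.
Invert the barometric formula: z = H ln(P₀/P).
P₀/P = 4776/2700 = 1.7689; ln(1.7689) = 0.57036.
z = 50587 × 0.57036 = 28853 m.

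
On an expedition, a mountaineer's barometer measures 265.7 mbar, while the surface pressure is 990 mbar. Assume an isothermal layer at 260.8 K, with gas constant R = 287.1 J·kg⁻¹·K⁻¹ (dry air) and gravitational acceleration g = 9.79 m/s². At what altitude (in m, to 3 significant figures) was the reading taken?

Scale height: H = RT/g = 287.1 × 260.8 / 9.79 = 7648.2 m.
Invert the barometric formula: z = H ln(P₀/P).
P₀/P = 990/265.7 = 3.7260; ln(3.7260) = 1.3153.
z = 7648.2 × 1.3153 = 10060 m.

z ≈ 10100 m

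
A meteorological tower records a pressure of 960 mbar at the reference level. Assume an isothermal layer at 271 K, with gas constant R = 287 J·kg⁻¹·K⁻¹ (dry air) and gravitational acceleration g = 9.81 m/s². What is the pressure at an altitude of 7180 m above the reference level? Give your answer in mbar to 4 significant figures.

Scale height: H = RT/g = 287 × 271 / 9.81 = 7928.3 m.
Barometric formula: P = P₀ exp(−z/H).
z/H = 7180.0/7928.3 = 0.90562; exp(−0.90562) = 0.40429.
P = 960 × 0.40429 = 388.12 mbar.

P ≈ 388.1 mbar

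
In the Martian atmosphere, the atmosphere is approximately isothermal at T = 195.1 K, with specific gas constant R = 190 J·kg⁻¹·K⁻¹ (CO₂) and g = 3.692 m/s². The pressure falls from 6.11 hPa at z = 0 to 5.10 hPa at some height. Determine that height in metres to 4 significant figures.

z ≈ 1814 m

Scale height: H = RT/g = 190 × 195.1 / 3.692 = 10040 m.
Invert the barometric formula: z = H ln(P₀/P).
P₀/P = 6.11/5.10 = 1.1980; ln(1.1980) = 0.18065.
z = 10040 × 0.18065 = 1813.7 m.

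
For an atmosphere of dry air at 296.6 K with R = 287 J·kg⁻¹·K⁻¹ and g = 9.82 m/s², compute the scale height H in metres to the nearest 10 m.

H ≈ 8670 m

The scale height of an isothermal atmosphere is H = RT/g.
H = 287 × 296.6 / 9.82 = 85124/9.82 = 8668.4 m.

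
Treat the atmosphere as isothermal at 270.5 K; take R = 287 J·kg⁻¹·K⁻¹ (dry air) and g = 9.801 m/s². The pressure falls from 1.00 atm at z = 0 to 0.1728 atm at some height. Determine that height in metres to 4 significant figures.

z ≈ 13910 m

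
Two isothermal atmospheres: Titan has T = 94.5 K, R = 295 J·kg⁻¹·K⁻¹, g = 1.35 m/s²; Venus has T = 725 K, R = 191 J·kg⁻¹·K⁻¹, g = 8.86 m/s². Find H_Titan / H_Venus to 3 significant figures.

H = RT/g for each body.
H_Titan = 295 × 94.5 / 1.35 = 20650 m.
H_Venus = 191 × 725 / 8.86 = 15629 m.
H_Titan/H_Venus = 20650/15629 = 1.3213.

H_Titan/H_Venus ≈ 1.32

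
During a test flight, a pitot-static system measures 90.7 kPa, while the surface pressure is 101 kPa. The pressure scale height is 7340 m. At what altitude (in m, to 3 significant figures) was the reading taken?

z ≈ 790 m

Invert the barometric formula: z = H ln(P₀/P).
P₀/P = 101/90.7 = 1.1136; ln(1.1136) = 0.10760.
z = 7340.0 × 0.10760 = 789.78 m.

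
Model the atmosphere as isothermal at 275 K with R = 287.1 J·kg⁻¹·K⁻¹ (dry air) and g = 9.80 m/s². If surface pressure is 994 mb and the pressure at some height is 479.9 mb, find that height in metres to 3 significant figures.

Scale height: H = RT/g = 287.1 × 275 / 9.80 = 8056.4 m.
Invert the barometric formula: z = H ln(P₀/P).
P₀/P = 994/479.9 = 2.0713; ln(2.0713) = 0.72818.
z = 8056.4 × 0.72818 = 5866.5 m.

z ≈ 5870 m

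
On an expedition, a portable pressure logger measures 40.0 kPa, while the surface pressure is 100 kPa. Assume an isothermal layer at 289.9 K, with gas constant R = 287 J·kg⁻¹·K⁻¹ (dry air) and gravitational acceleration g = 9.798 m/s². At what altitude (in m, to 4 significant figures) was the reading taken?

Scale height: H = RT/g = 287 × 289.9 / 9.798 = 8491.7 m.
Invert the barometric formula: z = H ln(P₀/P).
P₀/P = 100/40.0 = 2.5000; ln(2.5000) = 0.91629.
z = 8491.7 × 0.91629 = 7780.9 m.

z ≈ 7781 m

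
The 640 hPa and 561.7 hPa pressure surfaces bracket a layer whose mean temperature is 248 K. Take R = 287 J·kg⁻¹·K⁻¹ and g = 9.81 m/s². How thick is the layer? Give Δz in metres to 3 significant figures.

Δz ≈ 947 m

Hypsometric equation: Δz = (R T̄/g) ln(P₁/P₂).
R T̄/g = 287 × 248 / 9.81 = 7255.5 m.
ln(640/561.7) = ln(1.1394) = 0.13050.
Δz = 7255.5 × 0.13050 = 946.84 m.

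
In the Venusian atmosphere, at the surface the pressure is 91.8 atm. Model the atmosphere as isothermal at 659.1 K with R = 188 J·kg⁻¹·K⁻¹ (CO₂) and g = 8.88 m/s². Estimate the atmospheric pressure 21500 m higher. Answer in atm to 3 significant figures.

P ≈ 19.7 atm

Scale height: H = RT/g = 188 × 659.1 / 8.88 = 13954 m.
Barometric formula: P = P₀ exp(−z/H).
z/H = 21500/13954 = 1.5408; exp(−1.5408) = 0.21421.
P = 91.8 × 0.21421 = 19.664 atm.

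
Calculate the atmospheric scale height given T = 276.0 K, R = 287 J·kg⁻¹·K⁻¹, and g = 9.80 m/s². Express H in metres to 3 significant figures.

The scale height of an isothermal atmosphere is H = RT/g.
H = 287 × 276.0 / 9.80 = 79212/9.80 = 8082.9 m.

H ≈ 8080 m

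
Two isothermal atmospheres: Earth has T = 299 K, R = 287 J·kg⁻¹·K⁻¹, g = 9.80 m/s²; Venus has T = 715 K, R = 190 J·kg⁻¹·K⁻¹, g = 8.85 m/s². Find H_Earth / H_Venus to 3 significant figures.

H_Earth/H_Venus ≈ 0.570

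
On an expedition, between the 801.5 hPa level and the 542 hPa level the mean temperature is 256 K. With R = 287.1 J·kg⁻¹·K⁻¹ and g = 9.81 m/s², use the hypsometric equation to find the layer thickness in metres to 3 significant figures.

Δz ≈ 2930 m

Hypsometric equation: Δz = (R T̄/g) ln(P₁/P₂).
R T̄/g = 287.1 × 256 / 9.81 = 7492.1 m.
ln(801.5/542) = ln(1.4788) = 0.39123.
Δz = 7492.1 × 0.39123 = 2931.1 m.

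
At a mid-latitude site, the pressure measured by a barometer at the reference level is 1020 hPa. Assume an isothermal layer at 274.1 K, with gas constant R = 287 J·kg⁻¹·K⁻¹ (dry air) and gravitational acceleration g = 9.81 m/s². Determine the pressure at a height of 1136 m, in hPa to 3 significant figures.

Scale height: H = RT/g = 287 × 274.1 / 9.81 = 8019.0 m.
Barometric formula: P = P₀ exp(−z/H).
z/H = 1136.0/8019.0 = 0.14166; exp(−0.14166) = 0.86792.
P = 1020 × 0.86792 = 885.28 hPa.

P ≈ 885 hPa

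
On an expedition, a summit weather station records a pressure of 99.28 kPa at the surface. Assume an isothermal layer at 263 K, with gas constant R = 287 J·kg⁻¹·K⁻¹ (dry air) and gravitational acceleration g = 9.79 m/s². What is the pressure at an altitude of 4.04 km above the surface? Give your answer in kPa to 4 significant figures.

P ≈ 58.79 kPa

Scale height: H = RT/g = 287 × 263 / 9.79 = 7710.0 m.
Barometric formula: P = P₀ exp(−z/H).
z/H = 4040.0/7710.0 = 0.52399; exp(−0.52399) = 0.59215.
P = 99.28 × 0.59215 = 58.789 kPa.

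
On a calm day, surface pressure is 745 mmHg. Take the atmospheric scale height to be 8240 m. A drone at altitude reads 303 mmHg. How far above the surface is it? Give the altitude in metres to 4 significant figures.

z ≈ 7413 m

Invert the barometric formula: z = H ln(P₀/P).
P₀/P = 745/303 = 2.4587; ln(2.4587) = 0.89963.
z = 8240.0 × 0.89963 = 7413.0 m.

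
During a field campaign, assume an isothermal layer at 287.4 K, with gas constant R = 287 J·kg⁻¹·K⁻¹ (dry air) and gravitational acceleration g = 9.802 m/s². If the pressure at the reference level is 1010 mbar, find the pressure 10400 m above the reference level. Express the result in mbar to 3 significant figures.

P ≈ 293 mbar

Scale height: H = RT/g = 287 × 287.4 / 9.802 = 8415.0 m.
Barometric formula: P = P₀ exp(−z/H).
z/H = 10400/8415.0 = 1.2359; exp(−1.2359) = 0.29057.
P = 1010 × 0.29057 = 293.48 mbar.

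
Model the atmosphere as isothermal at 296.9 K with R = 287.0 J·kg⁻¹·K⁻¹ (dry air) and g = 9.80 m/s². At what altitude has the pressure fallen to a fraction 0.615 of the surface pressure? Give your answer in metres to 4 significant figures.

Scale height: H = RT/g = 287.0 × 296.9 / 9.80 = 8694.9 m.
Set P/P₀ = exp(−z/H) = 0.615, so z = −H ln(0.615).
−ln(0.615) = 0.48613; z = 8694.9 × 0.48613 = 4226.9 m.

z ≈ 4227 m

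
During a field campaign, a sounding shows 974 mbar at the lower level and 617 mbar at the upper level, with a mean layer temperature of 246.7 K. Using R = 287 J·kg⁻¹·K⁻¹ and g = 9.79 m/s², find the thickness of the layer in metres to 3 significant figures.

Δz ≈ 3300 m

Hypsometric equation: Δz = (R T̄/g) ln(P₁/P₂).
R T̄/g = 287 × 246.7 / 9.79 = 7232.2 m.
ln(974/617) = ln(1.5786) = 0.45654.
Δz = 7232.2 × 0.45654 = 3301.8 m.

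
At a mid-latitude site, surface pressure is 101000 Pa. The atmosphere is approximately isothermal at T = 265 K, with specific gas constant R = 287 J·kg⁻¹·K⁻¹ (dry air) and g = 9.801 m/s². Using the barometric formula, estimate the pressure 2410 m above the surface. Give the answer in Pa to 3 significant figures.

P ≈ 74000 Pa

Scale height: H = RT/g = 287 × 265 / 9.801 = 7759.9 m.
Barometric formula: P = P₀ exp(−z/H).
z/H = 2410.0/7759.9 = 0.31057; exp(−0.31057) = 0.73303.
P = 101000 × 0.73303 = 74036 Pa.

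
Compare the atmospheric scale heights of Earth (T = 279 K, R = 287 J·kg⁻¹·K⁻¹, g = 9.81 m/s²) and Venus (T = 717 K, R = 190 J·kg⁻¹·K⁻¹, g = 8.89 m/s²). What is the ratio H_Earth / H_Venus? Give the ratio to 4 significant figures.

H = RT/g for each body.
H_Earth = 287 × 279 / 9.81 = 8162.4 m.
H_Venus = 190 × 717 / 8.89 = 15324 m.
H_Earth/H_Venus = 8162.4/15324 = 0.53265.

H_Earth/H_Venus ≈ 0.5327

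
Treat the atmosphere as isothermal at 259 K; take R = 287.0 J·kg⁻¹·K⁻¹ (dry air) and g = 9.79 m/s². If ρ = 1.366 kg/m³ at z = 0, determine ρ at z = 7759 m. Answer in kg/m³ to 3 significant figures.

Scale height: H = RT/g = 287.0 × 259 / 9.79 = 7592.7 m.
In an isothermal atmosphere, density decays like pressure: ρ = ρ₀ exp(−z/H).
z/H = 7759.0/7592.7 = 1.0219; exp(−1.0219) = 0.35991.
ρ = 1.366 × 0.35991 = 0.49164 kg/m³.

ρ ≈ 0.492 kg/m³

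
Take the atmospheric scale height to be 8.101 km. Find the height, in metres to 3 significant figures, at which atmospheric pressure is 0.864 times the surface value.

z ≈ 1180 m

Set P/P₀ = exp(−z/H) = 0.864, so z = −H ln(0.864).
−ln(0.864) = 0.14618; z = 8101.0 × 0.14618 = 1184.2 m.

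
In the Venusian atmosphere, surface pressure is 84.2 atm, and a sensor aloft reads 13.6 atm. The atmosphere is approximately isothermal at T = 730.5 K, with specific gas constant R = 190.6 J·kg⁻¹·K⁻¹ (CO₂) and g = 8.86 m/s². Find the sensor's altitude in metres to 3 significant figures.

z ≈ 28700 m

Scale height: H = RT/g = 190.6 × 730.5 / 8.86 = 15715 m.
Invert the barometric formula: z = H ln(P₀/P).
P₀/P = 84.2/13.6 = 6.1912; ln(6.1912) = 1.8231.
z = 15715 × 1.8231 = 28650 m.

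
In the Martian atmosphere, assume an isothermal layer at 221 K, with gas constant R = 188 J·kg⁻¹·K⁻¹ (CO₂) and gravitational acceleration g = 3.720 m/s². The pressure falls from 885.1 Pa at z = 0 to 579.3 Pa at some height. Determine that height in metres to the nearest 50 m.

Scale height: H = RT/g = 188 × 221 / 3.720 = 11169 m.
Invert the barometric formula: z = H ln(P₀/P).
P₀/P = 885.1/579.3 = 1.5279; ln(1.5279) = 0.42389.
z = 11169 × 0.42389 = 4734.4 m.

z ≈ 4750 m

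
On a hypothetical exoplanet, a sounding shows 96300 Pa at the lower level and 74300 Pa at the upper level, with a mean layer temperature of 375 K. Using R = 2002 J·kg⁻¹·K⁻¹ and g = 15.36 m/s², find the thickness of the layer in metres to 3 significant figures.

Δz ≈ 12700 m

Hypsometric equation: Δz = (R T̄/g) ln(P₁/P₂).
R T̄/g = 2002 × 375 / 15.36 = 48877 m.
ln(96300/74300) = ln(1.2961) = 0.25936.
Δz = 48877 × 0.25936 = 12677 m.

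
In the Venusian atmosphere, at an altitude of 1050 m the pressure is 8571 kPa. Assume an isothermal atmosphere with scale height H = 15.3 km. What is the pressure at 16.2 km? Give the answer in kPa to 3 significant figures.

Between two levels, P₂ = P₁ exp(−Δz/H) with Δz = z₂ − z₁.
Δz = 16200 − 1050.0 = 15150 m; Δz/H = 15150/15300 = 0.99020.
P₂ = 8571 × exp(−0.99020) = 8571 × 0.37150 = 3184.1 kPa.

P ≈ 3180 kPa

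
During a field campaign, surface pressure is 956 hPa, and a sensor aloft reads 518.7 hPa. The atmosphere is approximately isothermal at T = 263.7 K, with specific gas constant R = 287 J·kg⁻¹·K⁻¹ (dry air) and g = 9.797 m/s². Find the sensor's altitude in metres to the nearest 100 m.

z ≈ 4700 m

Scale height: H = RT/g = 287 × 263.7 / 9.797 = 7725.0 m.
Invert the barometric formula: z = H ln(P₀/P).
P₀/P = 956/518.7 = 1.8431; ln(1.8431) = 0.61145.
z = 7725.0 × 0.61145 = 4723.5 m.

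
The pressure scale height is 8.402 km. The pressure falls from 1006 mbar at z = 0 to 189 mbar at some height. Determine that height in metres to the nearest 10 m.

Invert the barometric formula: z = H ln(P₀/P).
P₀/P = 1006/189 = 5.3228; ln(5.3228) = 1.6720.
z = 8402.0 × 1.6720 = 14048 m.

z ≈ 14050 m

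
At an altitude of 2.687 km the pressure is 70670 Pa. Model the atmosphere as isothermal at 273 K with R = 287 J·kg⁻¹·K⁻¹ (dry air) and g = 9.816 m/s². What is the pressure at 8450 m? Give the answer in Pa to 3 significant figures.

P ≈ 34300 Pa

Scale height: H = RT/g = 287 × 273 / 9.816 = 7982.0 m.
Between two levels, P₂ = P₁ exp(−Δz/H) with Δz = z₂ − z₁.
Δz = 8450.0 − 2687.0 = 5763.0 m; Δz/H = 5763.0/7982.0 = 0.72200.
P₂ = 70670 × exp(−0.72200) = 70670 × 0.48578 = 34330 Pa.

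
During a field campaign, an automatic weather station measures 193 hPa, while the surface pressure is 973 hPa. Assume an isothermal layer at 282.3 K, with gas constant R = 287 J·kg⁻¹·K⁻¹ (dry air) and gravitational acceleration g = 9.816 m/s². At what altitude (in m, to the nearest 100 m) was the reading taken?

z ≈ 13400 m

Scale height: H = RT/g = 287 × 282.3 / 9.816 = 8253.9 m.
Invert the barometric formula: z = H ln(P₀/P).
P₀/P = 973/193 = 5.0415; ln(5.0415) = 1.6177.
z = 8253.9 × 1.6177 = 13352 m.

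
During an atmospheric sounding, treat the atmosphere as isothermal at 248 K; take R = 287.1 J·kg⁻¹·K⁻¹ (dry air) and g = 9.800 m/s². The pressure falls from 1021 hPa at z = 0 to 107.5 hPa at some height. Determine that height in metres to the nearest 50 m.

Scale height: H = RT/g = 287.1 × 248 / 9.800 = 7265.4 m.
Invert the barometric formula: z = H ln(P₀/P).
P₀/P = 1021/107.5 = 9.4977; ln(9.4977) = 2.2510.
z = 7265.4 × 2.2510 = 16354 m.

z ≈ 16350 m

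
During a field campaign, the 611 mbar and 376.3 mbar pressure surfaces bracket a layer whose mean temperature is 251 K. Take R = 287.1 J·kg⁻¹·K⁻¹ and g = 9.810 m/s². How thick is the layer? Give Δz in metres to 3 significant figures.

Hypsometric equation: Δz = (R T̄/g) ln(P₁/P₂).
R T̄/g = 287.1 × 251 / 9.810 = 7345.8 m.
ln(611/376.3) = ln(1.6237) = 0.48471.
Δz = 7345.8 × 0.48471 = 3560.6 m.

Δz ≈ 3560 m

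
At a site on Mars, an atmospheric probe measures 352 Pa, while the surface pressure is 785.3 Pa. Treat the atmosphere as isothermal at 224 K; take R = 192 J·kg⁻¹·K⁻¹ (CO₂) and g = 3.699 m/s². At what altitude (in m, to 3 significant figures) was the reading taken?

Scale height: H = RT/g = 192 × 224 / 3.699 = 11627 m.
Invert the barometric formula: z = H ln(P₀/P).
P₀/P = 785.3/352 = 2.2310; ln(2.2310) = 0.80245.
z = 11627 × 0.80245 = 9330.1 m.

z ≈ 9330 m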